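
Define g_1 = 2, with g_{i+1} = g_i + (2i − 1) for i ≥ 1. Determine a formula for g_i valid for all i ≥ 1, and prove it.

Claim: g_i = i^2 − 2i + 3.

Base case: g_1 = 2, and 1^2 − 2·1 + 3 = 2.
Assume g_m = m^2 − 2m + 3.
Then g_{m+1} = g_m + (2m − 1) = (m^2 − 2m + 3) + (2m − 1) = m^2 + 2,
and (m+1)^2 − 2·(m+1) + 3 = m^2 + 2.
Hence g_i = i^2 − 2i + 3 for every i ≥ 1, by induction.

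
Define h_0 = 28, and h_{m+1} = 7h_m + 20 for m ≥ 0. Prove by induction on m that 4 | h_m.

Base case: h_0 = 28 = 4·7, so 4 | h_0.
Assume 4 | h_k, so h_k = 4t for some integer t.
Then h_{k+1} = 7h_k + 20 = 7·(4t) + 20 = 4(7t + 5), so 4 | h_{k+1}.
Hence 4 | h_m for every m ≥ 0, by induction.

4 | h_m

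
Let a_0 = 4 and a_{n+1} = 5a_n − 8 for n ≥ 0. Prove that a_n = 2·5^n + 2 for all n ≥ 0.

Base case: a_0 = 4, and 2·5^0 + 2 = 2 + 2 = 4.
Assume a_m = 2·5^m + 2 for some m ≥ 0.
Then a_{m+1} = 5a_m − 8 = 5·(2·5^m + 2) − 8 = 10·5^m + 10 − 8 = 2·5^{m+1} + 2.
So the formula holds for m+1, and by induction a_n = 2·5^n + 2 for all n ≥ 0.

a_n = 2·5^n + 2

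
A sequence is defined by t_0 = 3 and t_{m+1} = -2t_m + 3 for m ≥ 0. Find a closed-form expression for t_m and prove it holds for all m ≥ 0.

Claim: t_m = 2·(-2)^m + 1.

Base case: t_0 = 3, and 2·(-2)^0 + 1 = 2 + 1 = 3.
Assume t_k = 2·(-2)^k + 1 for some k ≥ 0.
Then t_{k+1} = -2t_k + 3 = -2·(2·(-2)^k + 1) + 3 = -4·(-2)^k − 2 + 3 = 2·(-2)^{k+1} + 1.
This completes the inductive step, so t_m = 2·(-2)^m + 1 for all m ≥ 0.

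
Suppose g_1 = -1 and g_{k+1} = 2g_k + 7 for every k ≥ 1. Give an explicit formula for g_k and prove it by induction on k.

Claim: g_k = 3·2^k − 7.

Base case: g_1 = -1, and 3·2^1 − 7 = 6 − 7 = -1.
Assume g_m = 3·2^m − 7 for some m ≥ 1.
Then g_{m+1} = 2g_m + 7 = 2·(3·2^m − 7) + 7 = 6·2^m − 14 + 7 = 3·2^{m+1} − 7.
So the formula holds for m+1, and by induction g_k = 3·2^k − 7 for all k ≥ 1.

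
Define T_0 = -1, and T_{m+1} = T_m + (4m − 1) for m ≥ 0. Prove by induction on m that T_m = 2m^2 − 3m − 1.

Base case: T_0 = -1, and 2·0^2 − 3·0 − 1 = -1.
Assume T_r = 2r^2 − 3r − 1.
Then T_{r+1} = T_r + (4r − 1) = (2r^2 − 3r − 1) + (4r − 1) = 2r^2 + r − 2,
and 2·(r+1)^2 − 3·(r+1) − 1 = 2r^2 + r − 2.
Hence T_m = 2m^2 − 3m − 1 for every m ≥ 0, by induction.

T_m = 2m^2 − 3m − 1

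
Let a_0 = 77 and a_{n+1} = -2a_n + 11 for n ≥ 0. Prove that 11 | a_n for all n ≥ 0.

Base case: a_0 = 77 = 11·7, so 11 | a_0.
Assume 11 | a_j, so a_j = 11t for some integer t.
Then a_{j+1} = -2a_j + 11 = -2·(11t) + 11 = 11(-2t + 1), so 11 | a_{j+1}.
By induction, 11 | a_n for all n ≥ 0.

11 | a_n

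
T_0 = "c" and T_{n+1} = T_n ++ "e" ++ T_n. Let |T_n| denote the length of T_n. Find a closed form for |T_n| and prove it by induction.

Claim: |T_n| = 2^{n+1} − 1.

Base case: |T_0| = 1, and 2^{0+1} − 1 = 1.
Assume |T_r| = 2^{r+1} − 1.
Then |T_{r+1}| = |T_r| + 1 + |T_r| = 2|T_r| + 1 = 2(2^{r+1} − 1) + 1 = 2^{r+2} − 2 + 1 = 2^{r+2} − 1.
By induction, |T_n| = 2^{n+1} − 1 for all n ≥ 0.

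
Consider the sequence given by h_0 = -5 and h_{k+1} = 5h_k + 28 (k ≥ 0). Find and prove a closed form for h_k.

Claim: h_k = 2·5^k − 7.

Base case: h_0 = -5, and 2·5^0 − 7 = 2 − 7 = -5.
Assume h_r = 2·5^r − 7 for some r ≥ 0.
Then h_{r+1} = 5h_r + 28 = 5·(2·5^r − 7) + 28 = 10·5^r − 35 + 28 = 2·5^{r+1} − 7.
So the formula holds for r+1, and by induction h_k = 2·5^k − 7 for all k ≥ 0.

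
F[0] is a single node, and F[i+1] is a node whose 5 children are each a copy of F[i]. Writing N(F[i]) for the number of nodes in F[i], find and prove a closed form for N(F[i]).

Claim: N(F[i]) = (5^{i+1} − 1)/4.

Base case: N(F[0]) = 1, and (5^{0+1} − 1)/4 = 1.
Assume N(F[r]) = (5^{r+1} − 1)/4.
Then N(F[r+1]) = 1 + 5N(F[r]) = 1 + 5·(5^{r+1} − 1)/4 = 1 + (5^{r+2} − 5)/4 = (4 + 5^{r+2} − 5)/4 = (5^{r+2} − 1)/4.
This completes the inductive step, so N(F[i]) = (5^{i+1} − 1)/4 for all i ≥ 0.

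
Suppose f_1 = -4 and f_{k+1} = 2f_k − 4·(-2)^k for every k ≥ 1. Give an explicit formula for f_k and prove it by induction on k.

Claim: f_k = -2^k + (-2)^k.

Base case: f_1 = -4, and -2^1 + (-2)^1 = -2 − 2 = -4.
Assume f_m = -2^m + (-2)^m for some m ≥ 1.
Then f_{m+1} = 2f_m − 4·(-2)^m = 2·(-2^m + (-2)^m) − 4·(-2)^m = -2^{m+1} + 2·(-2)^m − 4·(-2)^m = -2^{m+1} − 2·(-2)^m = -2^{m+1} + (-2)^{m+1}.
Hence f_k = -2^k + (-2)^k for every k ≥ 1, by induction.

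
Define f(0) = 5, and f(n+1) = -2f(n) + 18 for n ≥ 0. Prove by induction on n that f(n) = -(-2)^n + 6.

Base case: f(0) = 5, and -(-2)^0 + 6 = -1 + 6 = 5.
Assume f(m) = -(-2)^m + 6 for some m ≥ 0.
Then f(m+1) = -2f(m) + 18 = -2·(-(-2)^m + 6) + 18 = 2·(-2)^m − 12 + 18 = -(-2)^{m+1} + 6.
This completes the inductive step, so f(n) = -(-2)^n + 6 for all n ≥ 0.

f(n) = -(-2)^n + 6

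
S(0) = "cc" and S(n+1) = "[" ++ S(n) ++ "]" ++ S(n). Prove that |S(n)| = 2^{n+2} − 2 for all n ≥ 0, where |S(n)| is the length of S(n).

Base case: |S(0)| = 2, and 2^{0+2} − 2 = 2.
Assume |S(r)| = 2^{r+2} − 2.
Then |S(r+1)| = 1 + |S(r)| + 1 + |S(r)| = 2|S(r)| + 2 = 2(2^{r+2} − 2) + 2 = 2^{r+3} − 4 + 2 = 2^{r+3} − 2.
By induction, |S(n)| = 2^{n+2} − 2 for all n ≥ 0.

|S(n)| = 2^{n+2} − 2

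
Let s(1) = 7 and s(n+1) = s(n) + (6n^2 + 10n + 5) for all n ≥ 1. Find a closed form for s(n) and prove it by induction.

Claim: s(n) = 2n^3 + 2n^2 + n + 2.

Base case: s(1) = 7, and 2·1^3 + 2·1^2 + 1 + 2 = 7.
Assume s(j) = 2j^3 + 2j^2 + j + 2.
Then s(j+1) = s(j) + (6j^2 + 10j + 5) = (2j^3 + 2j^2 + j + 2) + (6j^2 + 10j + 5) = 2j^3 + 8j^2 + 11j + 7,
and 2·(j+1)^3 + 2·(j+1)^2 + (j+1) + 2 = 2j^3 + 8j^2 + 11j + 7.
This completes the inductive step, so s(n) = 2n^3 + 2n^2 + n + 2 for all n ≥ 1.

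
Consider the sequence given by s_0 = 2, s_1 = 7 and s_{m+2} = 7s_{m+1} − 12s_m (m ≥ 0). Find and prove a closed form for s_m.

Claim: s_m = 4^m + 3^m.

Base cases: s_0 = 2 and 4^0 + 3^0 = 2; s_1 = 7 and 4^1 + 3^1 = 7.
Assume s_i = 4^i + 3^i for all 0 ≤ i ≤ j, where j ≥ 1.
Then s_{j+1} = 7s_j − 12s_{j−1} = 7·(4^j + 3^j) − 12·(4^{j−1} + 3^{j−1}) = (7·4 − 12)4^{j−1} + (7·3 − 12)3^{j−1} = 16·4^{j−1} + 9·3^{j−1} = 4^{j+1} + 3^{j+1}.
This completes the inductive step, so s_m = 4^m + 3^m for all m ≥ 0.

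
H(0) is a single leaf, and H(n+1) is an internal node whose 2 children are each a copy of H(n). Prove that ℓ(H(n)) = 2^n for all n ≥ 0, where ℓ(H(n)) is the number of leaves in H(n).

Base case: ℓ(H(0)) = 1, and 2^0 = 1.
Assume ℓ(H(m)) = 2^m.
Then ℓ(H(m+1)) = 2·ℓ(H(m)) = 2·2^m = 2^{m+1}.
This completes the inductive step, so ℓ(H(n)) = 2^n for all n ≥ 0.

ℓ(H(n)) = 2^n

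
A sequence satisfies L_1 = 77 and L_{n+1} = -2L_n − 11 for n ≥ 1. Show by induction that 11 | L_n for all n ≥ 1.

Base case: L_1 = 77 = 11·7, so 11 | L_1.
Assume 11 | L_m, so L_m = 11t for some integer t.
Then L_{m+1} = -2L_m − 11 = -2·(11t) − 11 = 11(-2t − 1), so 11 | L_{m+1}.
So the property holds for m+1, and by induction 11 | L_n for all n ≥ 1.

11 | L_n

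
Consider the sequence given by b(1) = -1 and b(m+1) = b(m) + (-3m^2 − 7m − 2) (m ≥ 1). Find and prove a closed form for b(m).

Claim: b(m) = -m^3 − 2m^2 + m + 1.

Base case: b(1) = -1, and -1^3 − 2·1^2 + 1 + 1 = -1.
Assume b(k) = -k^3 − 2k^2 + k + 1.
Then b(k+1) = b(k) + (-3k^2 − 7k − 2) = (-k^3 − 2k^2 + k + 1) + (-3k^2 − 7k − 2) = -k^3 − 5k^2 − 6k − 1,
and -(k+1)^3 − 2·(k+1)^2 + (k+1) + 1 = -k^3 − 5k^2 − 6k − 1.
This completes the inductive step, so b(m) = -m^3 − 2m^2 + m + 1 for all m ≥ 1.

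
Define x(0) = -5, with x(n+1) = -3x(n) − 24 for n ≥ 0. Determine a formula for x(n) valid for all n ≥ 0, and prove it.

Claim: x(n) = (-3)^n − 6.

Base case: x(0) = -5, and (-3)^0 − 6 = 1 − 6 = -5.
Assume x(r) = (-3)^r − 6 for some r ≥ 0.
Then x(r+1) = -3x(r) − 24 = -3·((-3)^r − 6) − 24 = -3·(-3)^r + 18 − 24 = (-3)^{r+1} − 6.
This completes the inductive step, so x(n) = (-3)^n − 6 for all n ≥ 0.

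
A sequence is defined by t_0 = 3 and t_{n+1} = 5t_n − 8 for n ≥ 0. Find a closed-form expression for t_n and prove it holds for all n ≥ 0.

Claim: t_n = 5^n + 2.

Base case: t_0 = 3, and 5^0 + 2 = 1 + 2 = 3.
Assume t_r = 5^r + 2 for some r ≥ 0.
Then t_{r+1} = 5t_r − 8 = 5·(5^r + 2) − 8 = 5^{r+1} + 10 − 8 = 5^{r+1} + 2.
By induction, t_n = 5^n + 2 for all n ≥ 0.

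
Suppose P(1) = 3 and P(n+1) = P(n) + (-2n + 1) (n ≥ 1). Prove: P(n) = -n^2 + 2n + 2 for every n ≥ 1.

Base case: P(1) = 3, and -1^2 + 2·1 + 2 = 3.
Assume P(j) = -j^2 + 2j + 2.
Then P(j+1) = P(j) + (-2j + 1) = (-j^2 + 2j + 2) + (-2j + 1) = -j^2 + 3,
and -(j+1)^2 + 2·(j+1) + 2 = -j^2 + 3.
By induction, P(n) = -n^2 + 2n + 2 for all n ≥ 1.

P(n) = -n^2 + 2n + 2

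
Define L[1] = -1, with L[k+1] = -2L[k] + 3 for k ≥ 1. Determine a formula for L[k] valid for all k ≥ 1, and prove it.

Claim: L[k] = (-2)^k + 1.

Base case: L[1] = -1, and (-2)^1 + 1 = -2 + 1 = -1.
Assume L[m] = (-2)^m + 1 for some m ≥ 1.
Then L[m+1] = -2L[m] + 3 = -2·((-2)^m + 1) + 3 = -2·(-2)^m − 2 + 3 = (-2)^{m+1} + 1.
So the formula holds for m+1, and by induction L[k] = (-2)^k + 1 for all k ≥ 1.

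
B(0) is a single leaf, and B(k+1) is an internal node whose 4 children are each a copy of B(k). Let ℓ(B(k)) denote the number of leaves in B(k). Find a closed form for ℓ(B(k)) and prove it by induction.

Claim: ℓ(B(k)) = 4^k.

Base case: ℓ(B(0)) = 1, and 4^0 = 1.
Assume ℓ(B(j)) = 4^j.
Then ℓ(B(j+1)) = 4·ℓ(B(j)) = 4·4^j = 4^{j+1}.
Hence ℓ(B(k)) = 4^k for every k ≥ 0, by induction.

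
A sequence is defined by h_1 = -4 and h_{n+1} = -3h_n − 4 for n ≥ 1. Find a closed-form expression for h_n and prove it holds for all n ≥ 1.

Claim: h_n = (-3)^n − 1.

Base case: h_1 = -4, and (-3)^1 − 1 = -3 − 1 = -4.
Assume h_j = (-3)^j − 1 for some j ≥ 1.
Then h_{j+1} = -3h_j − 4 = -3·((-3)^j − 1) − 4 = -3·(-3)^j + 3 − 4 = (-3)^{j+1} − 1.
This completes the inductive step, so h_n = (-3)^n − 1 for all n ≥ 1.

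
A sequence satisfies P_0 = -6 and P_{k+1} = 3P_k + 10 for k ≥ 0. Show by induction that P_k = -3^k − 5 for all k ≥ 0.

Base case: P_0 = -6, and -3^0 − 5 = -1 − 5 = -6.
Assume P_r = -3^r − 5 for some r ≥ 0.
Then P_{r+1} = 3P_r + 10 = 3·(-3^r − 5) + 10 = -3^{r+1} − 15 + 10 = -3^{r+1} − 5.
Hence P_k = -3^k − 5 for every k ≥ 0, by induction.

P_k = -3^k − 5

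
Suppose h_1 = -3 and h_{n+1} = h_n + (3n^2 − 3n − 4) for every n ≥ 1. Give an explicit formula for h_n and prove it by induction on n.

Claim: h_n = n^3 − 3n^2 − 2n + 1.

Base case: h_1 = -3, and 1^3 − 3·1^2 − 2·1 + 1 = -3.
Assume h_r = r^3 − 3r^2 − 2r + 1.
Then h_{r+1} = h_r + (3r^2 − 3r − 4) = (r^3 − 3r^2 − 2r + 1) + (3r^2 − 3r − 4) = r^3 − 5r − 3,
and (r+1)^3 − 3·(r+1)^2 − 2·(r+1) + 1 = r^3 − 5r − 3.
This completes the inductive step, so h_n = n^3 − 3n^2 − 2n + 1 for all n ≥ 1.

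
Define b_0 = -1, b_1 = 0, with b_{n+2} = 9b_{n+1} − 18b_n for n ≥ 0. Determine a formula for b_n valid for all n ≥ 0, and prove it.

Claim: b_n = 6^n − 2·3^n.

Base cases: b_0 = -1 and 6^0 − 2·3^0 = -1; b_1 = 0 and 6^1 − 2·3^1 = 0.
Assume b_j = 6^j − 2·3^j for all 0 ≤ j ≤ m, where m ≥ 1.
Then b_{m+1} = 9b_m − 18b_{m−1} = 9·(6^m − 2·3^m) − 18·(6^{m−1} − 2·3^{m−1}) = (9·6 − 18)6^{m−1} − 2·(9·3 − 18)3^{m−1} = 36·6^{m−1} − 18·3^{m−1} = 6^{m+1} − 2·3^{m+1}.
By strong induction, b_n = 6^n − 2·3^n for all n ≥ 0.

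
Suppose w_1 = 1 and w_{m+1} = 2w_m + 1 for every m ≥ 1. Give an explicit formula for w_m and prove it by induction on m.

Claim: w_m = 2^m − 1.

Base case: w_1 = 1, and 2^1 − 1 = 2 − 1 = 1.
Assume w_r = 2^r − 1 for some r ≥ 1.
Then w_{r+1} = 2w_r + 1 = 2·(2^r − 1) + 1 = 2^{r+1} − 2 + 1 = 2^{r+1} − 1.
So the formula holds for r+1, and by induction w_m = 2^m − 1 for all m ≥ 1.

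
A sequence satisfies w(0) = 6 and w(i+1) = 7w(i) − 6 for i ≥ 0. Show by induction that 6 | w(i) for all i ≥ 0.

Base case: w(0) = 6 = 6·1, so 6 | w(0).
Assume 6 | w(k), so w(k) = 6t for some integer t.
Then w(k+1) = 7w(k) − 6 = 7·(6t) − 6 = 6(7t − 1), so 6 | w(k+1).
Hence 6 | w(i) for every i ≥ 0, by induction.

6 | w(i)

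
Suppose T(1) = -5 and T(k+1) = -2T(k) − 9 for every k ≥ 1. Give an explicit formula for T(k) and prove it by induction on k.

Claim: T(k) = (-2)^k − 3.

Base case: T(1) = -5, and (-2)^1 − 3 = -2 − 3 = -5.
Assume T(j) = (-2)^j − 3 for some j ≥ 1.
Then T(j+1) = -2T(j) − 9 = -2·((-2)^j − 3) − 9 = -2·(-2)^j + 6 − 9 = (-2)^{j+1} − 3.
So the formula holds for j+1, and by induction T(k) = (-2)^k − 3 for all k ≥ 1.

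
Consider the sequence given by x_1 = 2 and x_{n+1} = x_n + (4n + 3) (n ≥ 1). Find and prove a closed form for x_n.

Claim: x_n = 2n^2 + n − 1.

Base case: x_1 = 2, and 2·1^2 + 1 − 1 = 2.
Assume x_r = 2r^2 + r − 1.
Then x_{r+1} = x_r + (4r + 3) = (2r^2 + r − 1) + (4r + 3) = 2r^2 + 5r + 2,
and 2·(r+1)^2 + (r+1) − 1 = 2r^2 + 5r + 2.
By induction, x_n = 2n^2 + n − 1 for all n ≥ 1.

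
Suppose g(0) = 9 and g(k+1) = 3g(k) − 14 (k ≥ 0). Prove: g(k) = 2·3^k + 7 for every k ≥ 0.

Base case: g(0) = 9, and 2·3^0 + 7 = 2 + 7 = 9.
Assume g(r) = 2·3^r + 7 for some r ≥ 0.
Then g(r+1) = 3g(r) − 14 = 3·(2·3^r + 7) − 14 = 6·3^r + 21 − 14 = 2·3^{r+1} + 7.
By induction, g(k) = 2·3^k + 7 for all k ≥ 0.

g(k) = 2·3^k + 7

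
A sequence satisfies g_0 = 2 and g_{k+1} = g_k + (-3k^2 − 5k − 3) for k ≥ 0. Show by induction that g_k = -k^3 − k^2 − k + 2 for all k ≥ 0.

Base case: g_0 = 2, and -0^3 − 0^2 − 0 + 2 = 2.
Assume g_r = -r^3 − r^2 − r + 2.
Then g_{r+1} = g_r + (-3r^2 − 5r − 3) = (-r^3 − r^2 − r + 2) + (-3r^2 − 5r − 3) = -r^3 − 4r^2 − 6r − 1,
and -(r+1)^3 − (r+1)^2 − (r+1) + 2 = -r^3 − 4r^2 − 6r − 1.
This completes the inductive step, so g_k = -k^3 − k^2 − k + 2 for all k ≥ 0.

g_k = -k^3 − k^2 − k + 2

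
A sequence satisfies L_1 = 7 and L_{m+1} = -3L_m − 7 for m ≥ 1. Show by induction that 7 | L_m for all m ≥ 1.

Base case: L_1 = 7 = 7·1, so 7 | L_1.
Assume 7 | L_j, so L_j = 7t for some integer t.
Then L_{j+1} = -3L_j − 7 = -3·(7t) − 7 = 7(-3t − 1), so 7 | L_{j+1}.
So the property holds for j+1, and by induction 7 | L_m for all m ≥ 1.

7 | L_m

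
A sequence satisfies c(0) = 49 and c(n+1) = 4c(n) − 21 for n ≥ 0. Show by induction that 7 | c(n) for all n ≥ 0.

Base case: c(0) = 49 = 7·7, so 7 | c(0).
Assume 7 | c(r), so c(r) = 7t for some integer t.
Then c(r+1) = 4c(r) − 21 = 4·(7t) − 21 = 7(4t − 3), so 7 | c(r+1).
So the property holds for r+1, and by induction 7 | c(n) for all n ≥ 0.

7 | c(n)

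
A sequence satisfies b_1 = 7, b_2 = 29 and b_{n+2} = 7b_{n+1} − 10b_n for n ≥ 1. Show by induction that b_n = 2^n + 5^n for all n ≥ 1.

Base cases: b_1 = 7 and 2^1 + 5^1 = 7; b_2 = 29 and 2^2 + 5^2 = 29.
Assume b_j = 2^j + 5^j for all 1 ≤ j ≤ m, where m ≥ 2.
Then b_{m+1} = 7b_m − 10b_{m−1} = 7·(2^m + 5^m) − 10·(2^{m−1} + 5^{m−1}) = (7·2 − 10)2^{m−1} + (7·5 − 10)5^{m−1} = 4·2^{m−1} + 25·5^{m−1} = 2^{m+1} + 5^{m+1}.
This completes the inductive step, so b_n = 2^n + 5^n for all n ≥ 1.

b_n = 2^n + 5^n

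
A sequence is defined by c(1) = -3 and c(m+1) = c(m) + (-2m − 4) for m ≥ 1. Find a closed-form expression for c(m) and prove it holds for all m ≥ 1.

Claim: c(m) = -m^2 − 3m + 1.

Base case: c(1) = -3, and -1^2 − 3·1 + 1 = -3.
Assume c(r) = -r^2 − 3r + 1.
Then c(r+1) = c(r) + (-2r − 4) = (-r^2 − 3r + 1) + (-2r − 4) = -r^2 − 5r − 3,
and -(r+1)^2 − 3·(r+1) + 1 = -r^2 − 5r − 3.
This completes the inductive step, so c(m) = -m^2 − 3m + 1 for all m ≥ 1.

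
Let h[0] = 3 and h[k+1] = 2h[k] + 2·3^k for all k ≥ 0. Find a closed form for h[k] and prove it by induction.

Claim: h[k] = 2^k + 2·3^k.

Base case: h[0] = 3, and 2^0 + 2·3^0 = 1 + 2 = 3.
Assume h[r] = 2^r + 2·3^r for some r ≥ 0.
Then h[r+1] = 2h[r] + 2·3^r = 2·(2^r + 2·3^r) + 2·3^r = 2^{r+1} + 4·3^r + 2·3^r = 2^{r+1} + 6·3^r = 2^{r+1} + 2·3^{r+1}.
So the formula holds for r+1, and by induction h[k] = 2^k + 2·3^k for all k ≥ 0.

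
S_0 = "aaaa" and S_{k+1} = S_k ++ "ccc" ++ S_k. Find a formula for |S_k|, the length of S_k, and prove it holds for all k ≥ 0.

Claim: |S_k| = 7·2^k − 3.

Base case: |S_0| = 4, and 7·2^0 − 3 = 4.
Assume |S_j| = 7·2^j − 3.
Then |S_{j+1}| = |S_j| + 3 + |S_j| = 2|S_j| + 3 = 2(7·2^j − 3) + 3 = 7·2^{j+1} − 6 + 3 = 7·2^{j+1} − 3.
By induction, |S_k| = 7·2^k − 3 for all k ≥ 0.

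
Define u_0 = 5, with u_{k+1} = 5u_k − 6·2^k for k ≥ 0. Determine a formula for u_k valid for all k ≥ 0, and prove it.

Claim: u_k = 3·5^k + 2·2^k.

Base case: u_0 = 5, and 3·5^0 + 2·2^0 = 3 + 2 = 5.
Assume u_r = 3·5^r + 2·2^r for some r ≥ 0.
Then u_{r+1} = 5u_r − 6·2^r = 5·(3·5^r + 2·2^r) − 6·2^r = 3·5^{r+1} + 10·2^r − 6·2^r = 3·5^{r+1} + 4·2^r = 3·5^{r+1} + 2·2^{r+1}.
By induction, u_k = 3·5^k + 2·2^k for all k ≥ 0.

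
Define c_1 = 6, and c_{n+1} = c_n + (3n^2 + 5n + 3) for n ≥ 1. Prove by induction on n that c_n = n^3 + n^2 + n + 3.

Base case: c_1 = 6, and 1^3 + 1^2 + 1 + 3 = 6.
Assume c_r = r^3 + r^2 + r + 3.
Then c_{r+1} = c_r + (3r^2 + 5r + 3) = (r^3 + r^2 + r + 3) + (3r^2 + 5r + 3) = r^3 + 4r^2 + 6r + 6,
and (r+1)^3 + (r+1)^2 + (r+1) + 3 = r^3 + 4r^2 + 6r + 6.
By induction, c_n = n^3 + n^2 + n + 3 for all n ≥ 1.

c_n = n^3 + n^2 + n + 3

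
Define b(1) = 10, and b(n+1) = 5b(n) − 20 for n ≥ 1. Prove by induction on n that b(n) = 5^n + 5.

Base case: b(1) = 10, and 5^1 + 5 = 5 + 5 = 10.
Assume b(j) = 5^j + 5 for some j ≥ 1.
Then b(j+1) = 5b(j) − 20 = 5·(5^j + 5) − 20 = 5^{j+1} + 25 − 20 = 5^{j+1} + 5.
So the formula holds for j+1, and by induction b(n) = 5^n + 5 for all n ≥ 1.

b(n) = 5^n + 5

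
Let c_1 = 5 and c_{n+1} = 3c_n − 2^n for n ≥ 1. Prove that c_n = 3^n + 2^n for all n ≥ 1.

Base case: c_1 = 5, and 3^1 + 2^1 = 3 + 2 = 5.
Assume c_j = 3^j + 2^j for some j ≥ 1.
Then c_{j+1} = 3c_j − 2^j = 3·(3^j + 2^j) − 2^j = 3^{j+1} + 3·2^j − 2^j = 3^{j+1} + 2·2^j = 3^{j+1} + 2^{j+1}.
This completes the inductive step, so c_n = 3^n + 2^n for all n ≥ 1.

c_n = 3^n + 2^n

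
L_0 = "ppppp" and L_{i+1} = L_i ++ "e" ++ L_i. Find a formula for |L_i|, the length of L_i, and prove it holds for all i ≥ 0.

Claim: |L_i| = 6·2^i − 1.

Base case: |L_0| = 5, and 6·2^0 − 1 = 5.
Assume |L_r| = 6·2^r − 1.
Then |L_{r+1}| = |L_r| + 1 + |L_r| = 2|L_r| + 1 = 2(6·2^r − 1) + 1 = 6·2^{r+1} − 2 + 1 = 6·2^{r+1} − 1.
By induction, |L_i| = 6·2^i − 1 for all i ≥ 0.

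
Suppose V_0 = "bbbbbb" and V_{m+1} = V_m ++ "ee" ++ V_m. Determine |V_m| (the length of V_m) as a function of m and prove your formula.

Claim: |V_m| = 2^{m+3} − 2.

Base case: |V_0| = 6, and 2^{0+3} − 2 = 6.
Assume |V_j| = 2^{j+3} − 2.
Then |V_{j+1}| = |V_j| + 2 + |V_j| = 2|V_j| + 2 = 2(2^{j+3} − 2) + 2 = 2^{j+1+3} − 4 + 2 = 2^{j+1+3} − 2.
By induction, |V_m| = 2^{m+3} − 2 for all m ≥ 0.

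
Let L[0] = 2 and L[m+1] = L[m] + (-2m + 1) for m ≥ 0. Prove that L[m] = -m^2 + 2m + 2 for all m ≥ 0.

Base case: L[0] = 2, and -0^2 + 2·0 + 2 = 2.
Assume L[j] = -j^2 + 2j + 2.
Then L[j+1] = L[j] + (-2j + 1) = (-j^2 + 2j + 2) + (-2j + 1) = -j^2 + 3,
and -(j+1)^2 + 2·(j+1) + 2 = -j^2 + 3.
Hence L[m] = -m^2 + 2m + 2 for every m ≥ 0, by induction.

L[m] = -m^2 + 2m + 2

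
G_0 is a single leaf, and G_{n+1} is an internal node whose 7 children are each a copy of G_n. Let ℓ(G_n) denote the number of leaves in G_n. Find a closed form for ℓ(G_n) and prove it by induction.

Claim: ℓ(G_n) = 7^n.

Base case: ℓ(G_0) = 1, and 7^0 = 1.
Assume ℓ(G_m) = 7^m.
Then ℓ(G_{m+1}) = 7·ℓ(G_m) = 7·7^m = 7^{m+1}.
So the formula holds for m+1, and by induction ℓ(G_n) = 7^n for all n ≥ 0.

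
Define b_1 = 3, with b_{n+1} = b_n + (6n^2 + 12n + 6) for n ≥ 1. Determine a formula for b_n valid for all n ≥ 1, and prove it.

Claim: b_n = 2n^3 + 3n^2 + n − 3.

Base case: b_1 = 3, and 2·1^3 + 3·1^2 + 1 − 3 = 3.
Assume b_m = 2m^3 + 3m^2 + m − 3.
Then b_{m+1} = b_m + (6m^2 + 12m + 6) = (2m^3 + 3m^2 + m − 3) + (6m^2 + 12m + 6) = 2m^3 + 9m^2 + 13m + 3,
and 2·(m+1)^3 + 3·(m+1)^2 + (m+1) − 3 = 2m^3 + 9m^2 + 13m + 3.
Hence b_n = 2n^3 + 3n^2 + n − 3 for every n ≥ 1, by induction.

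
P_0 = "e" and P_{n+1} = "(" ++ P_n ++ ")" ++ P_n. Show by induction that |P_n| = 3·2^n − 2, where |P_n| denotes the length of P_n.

Base case: |P_0| = 1, and 3·2^0 − 2 = 1.
Assume |P_j| = 3·2^j − 2.
Then |P_{j+1}| = 1 + |P_j| + 1 + |P_j| = 2|P_j| + 2 = 2(3·2^j − 2) + 2 = 3·2^{j+1} − 4 + 2 = 3·2^{j+1} − 2.
So the formula holds for j+1, and by induction |P_n| = 3·2^n − 2 for all n ≥ 0.

|P_n| = 3·2^n − 2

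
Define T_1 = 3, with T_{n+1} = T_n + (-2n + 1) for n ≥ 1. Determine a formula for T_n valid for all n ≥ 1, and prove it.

Claim: T_n = -n^2 + 2n + 2.

Base case: T_1 = 3, and -1^2 + 2·1 + 2 = 3.
Assume T_r = -r^2 + 2r + 2.
Then T_{r+1} = T_r + (-2r + 1) = (-r^2 + 2r + 2) + (-2r + 1) = -r^2 + 3,
and -(r+1)^2 + 2·(r+1) + 2 = -r^2 + 3.
Hence T_n = -n^2 + 2n + 2 for every n ≥ 1, by induction.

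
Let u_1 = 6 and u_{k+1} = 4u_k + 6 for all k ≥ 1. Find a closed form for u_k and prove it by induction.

Claim: u_k = 2·4^k − 2.

Base case: u_1 = 6, and 2·4^1 − 2 = 8 − 2 = 6.
Assume u_j = 2·4^j − 2 for some j ≥ 1.
Then u_{j+1} = 4u_j + 6 = 4·(2·4^j − 2) + 6 = 8·4^j − 8 + 6 = 2·4^{j+1} − 2.
This completes the inductive step, so u_k = 2·4^k − 2 for all k ≥ 1.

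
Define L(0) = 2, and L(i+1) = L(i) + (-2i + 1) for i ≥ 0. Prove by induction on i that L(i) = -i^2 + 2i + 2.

Base case: L(0) = 2, and -0^2 + 2·0 + 2 = 2.
Assume L(j) = -j^2 + 2j + 2.
Then L(j+1) = L(j) + (-2j + 1) = (-j^2 + 2j + 2) + (-2j + 1) = -j^2 + 3,
and -(j+1)^2 + 2·(j+1) + 2 = -j^2 + 3.
By induction, L(i) = -i^2 + 2i + 2 for all i ≥ 0.

L(i) = -i^2 + 2i + 2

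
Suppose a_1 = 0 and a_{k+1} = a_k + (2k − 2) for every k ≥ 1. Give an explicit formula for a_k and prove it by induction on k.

Claim: a_k = k^2 − 3k + 2.

Base case: a_1 = 0, and 1^2 − 3·1 + 2 = 0.
Assume a_j = j^2 − 3j + 2.
Then a_{j+1} = a_j + (2j − 2) = (j^2 − 3j + 2) + (2j − 2) = j^2 − j,
and (j+1)^2 − 3·(j+1) + 2 = j^2 − j.
Hence a_k = k^2 − 3k + 2 for every k ≥ 1, by induction.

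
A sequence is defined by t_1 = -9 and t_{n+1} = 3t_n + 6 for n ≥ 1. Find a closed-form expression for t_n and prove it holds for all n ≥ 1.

Claim: t_n = -2·3^n − 3.

Base case: t_1 = -9, and -2·3^1 − 3 = -6 − 3 = -9.
Assume t_k = -2·3^k − 3 for some k ≥ 1.
Then t_{k+1} = 3t_k + 6 = 3·(-2·3^k − 3) + 6 = -6·3^k − 9 + 6 = -2·3^{k+1} − 3.
So the formula holds for k+1, and by induction t_n = -2·3^n − 3 for all n ≥ 1.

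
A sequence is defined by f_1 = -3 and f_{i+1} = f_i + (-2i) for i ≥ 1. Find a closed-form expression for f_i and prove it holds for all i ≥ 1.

Claim: f_i = -i^2 + i − 3.

Base case: f_1 = -3, and -1^2 + 1 − 3 = -3.
Assume f_k = -k^2 + k − 3.
Then f_{k+1} = f_k + (-2k) = (-k^2 + k − 3) + (-2k) = -k^2 − k − 3,
and -(k+1)^2 + (k+1) − 3 = -k^2 − k − 3.
This completes the inductive step, so f_i = -i^2 + i − 3 for all i ≥ 1.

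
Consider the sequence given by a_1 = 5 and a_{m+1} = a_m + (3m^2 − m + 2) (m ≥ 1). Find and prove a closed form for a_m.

Claim: a_m = m^3 − 2m^2 + 3m + 3.

Base case: a_1 = 5, and 1^3 − 2·1^2 + 3·1 + 3 = 5.
Assume a_j = j^3 − 2j^2 + 3j + 3.
Then a_{j+1} = a_j + (3j^2 − j + 2) = (j^3 − 2j^2 + 3j + 3) + (3j^2 − j + 2) = j^3 + j^2 + 2j + 5,
and (j+1)^3 − 2·(j+1)^2 + 3·(j+1) + 3 = j^3 + j^2 + 2j + 5.
Hence a_m = m^3 − 2m^2 + 3m + 3 for every m ≥ 1, by induction.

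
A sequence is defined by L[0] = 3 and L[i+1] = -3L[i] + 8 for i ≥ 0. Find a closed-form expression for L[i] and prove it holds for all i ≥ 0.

Claim: L[i] = (-3)^i + 2.

Base case: L[0] = 3, and (-3)^0 + 2 = 1 + 2 = 3.
Assume L[j] = (-3)^j + 2 for some j ≥ 0.
Then L[j+1] = -3L[j] + 8 = -3·((-3)^j + 2) + 8 = -3·(-3)^j − 6 + 8 = (-3)^{j+1} + 2.
So the formula holds for j+1, and by induction L[i] = (-3)^i + 2 for all i ≥ 0.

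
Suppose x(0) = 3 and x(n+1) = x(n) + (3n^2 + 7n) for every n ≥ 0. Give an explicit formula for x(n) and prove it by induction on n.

Claim: x(n) = n^3 + 2n^2 − 3n + 3.

Base case: x(0) = 3, and 0^3 + 2·0^2 − 3·0 + 3 = 3.
Assume x(j) = j^3 + 2j^2 − 3j + 3.
Then x(j+1) = x(j) + (3j^2 + 7j) = (j^3 + 2j^2 − 3j + 3) + (3j^2 + 7j) = j^3 + 5j^2 + 4j + 3,
and (j+1)^3 + 2·(j+1)^2 − 3·(j+1) + 3 = j^3 + 5j^2 + 4j + 3.
This completes the inductive step, so x(n) = n^3 + 2n^2 − 3n + 3 for all n ≥ 0.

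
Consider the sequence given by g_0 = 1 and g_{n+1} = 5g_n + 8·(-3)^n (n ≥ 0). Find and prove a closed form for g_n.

Claim: g_n = 2·5^n − (-3)^n.

Base case: g_0 = 1, and 2·5^0 − (-3)^0 = 2 − 1 = 1.
Assume g_r = 2·5^r − (-3)^r for some r ≥ 0.
Then g_{r+1} = 5g_r + 8·(-3)^r = 5·(2·5^r − (-3)^r) + 8·(-3)^r = 2·5^{r+1} − 5·(-3)^r + 8·(-3)^r = 2·5^{r+1} + 3·(-3)^r = 2·5^{r+1} − (-3)^{r+1}.
So the formula holds for r+1, and by induction g_n = 2·5^n − (-3)^n for all n ≥ 0.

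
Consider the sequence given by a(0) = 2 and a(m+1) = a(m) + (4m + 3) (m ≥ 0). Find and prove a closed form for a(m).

Claim: a(m) = 2m^2 + m + 2.

Base case: a(0) = 2, and 2·0^2 + 0 + 2 = 2.
Assume a(j) = 2j^2 + j + 2.
Then a(j+1) = a(j) + (4j + 3) = (2j^2 + j + 2) + (4j + 3) = 2j^2 + 5j + 5,
and 2·(j+1)^2 + (j+1) + 2 = 2j^2 + 5j + 5.
By induction, a(m) = 2m^2 + m + 2 for all m ≥ 0.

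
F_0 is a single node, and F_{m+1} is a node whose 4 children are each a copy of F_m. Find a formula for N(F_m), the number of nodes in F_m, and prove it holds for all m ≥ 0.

Claim: N(F_m) = (4^{m+1} − 1)/3.

Base case: N(F_0) = 1, and (4^{0+1} − 1)/3 = 1.
Assume N(F_j) = (4^{j+1} − 1)/3.
Then N(F_{j+1}) = 1 + 4N(F_j) = 1 + 4·(4^{j+1} − 1)/3 = 1 + (4^{j+2} − 4)/3 = (3 + 4^{j+2} − 4)/3 = (4^{j+2} − 1)/3.
So the formula holds for j+1, and by induction N(F_m) = (4^{m+1} − 1)/3 for all m ≥ 0.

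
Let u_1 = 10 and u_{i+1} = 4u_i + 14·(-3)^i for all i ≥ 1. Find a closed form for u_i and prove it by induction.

Claim: u_i = 4^i − 2·(-3)^i.

Base case: u_1 = 10, and 4^1 − 2·(-3)^1 = 4 + 6 = 10.
Assume u_m = 4^m − 2·(-3)^m for some m ≥ 1.
Then u_{m+1} = 4u_m + 14·(-3)^m = 4·(4^m − 2·(-3)^m) + 14·(-3)^m = 4^{m+1} − 8·(-3)^m + 14·(-3)^m = 4^{m+1} + 6·(-3)^m = 4^{m+1} − 2·(-3)^{m+1}.
Hence u_i = 4^i − 2·(-3)^i for every i ≥ 1, by induction.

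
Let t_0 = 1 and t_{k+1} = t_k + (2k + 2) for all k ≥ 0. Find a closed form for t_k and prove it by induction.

Claim: t_k = k^2 + k + 1.

Base case: t_0 = 1, and 0^2 + 0 + 1 = 1.
Assume t_m = m^2 + m + 1.
Then t_{m+1} = t_m + (2m + 2) = (m^2 + m + 1) + (2m + 2) = m^2 + 3m + 3,
and (m+1)^2 + (m+1) + 1 = m^2 + 3m + 3.
This completes the inductive step, so t_k = k^2 + k + 1 for all k ≥ 0.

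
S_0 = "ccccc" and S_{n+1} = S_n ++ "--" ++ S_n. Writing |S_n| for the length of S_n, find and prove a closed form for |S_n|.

Claim: |S_n| = 7·2^n − 2.

Base case: |S_0| = 5, and 7·2^0 − 2 = 5.
Assume |S_m| = 7·2^m − 2.
Then |S_{m+1}| = |S_m| + 2 + |S_m| = 2|S_m| + 2 = 2(7·2^m − 2) + 2 = 7·2^{m+1} − 4 + 2 = 7·2^{m+1} − 2.
This completes the inductive step, so |S_n| = 7·2^n − 2 for all n ≥ 0.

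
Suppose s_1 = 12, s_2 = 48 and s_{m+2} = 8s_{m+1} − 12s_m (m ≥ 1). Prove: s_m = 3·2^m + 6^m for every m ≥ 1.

Base cases: s_1 = 12 and 3·2^1 + 6^1 = 12; s_2 = 48 and 3·2^2 + 6^2 = 48.
Assume s_i = 3·2^i + 6^i for all 1 ≤ i ≤ j, where j ≥ 2.
Then s_{j+1} = 8s_j − 12s_{j−1} = 8·(3·2^j + 6^j) − 12·(3·2^{j−1} + 6^{j−1}) = 3·(8·2 − 12)2^{j−1} + (8·6 − 12)6^{j−1} = 12·2^{j−1} + 36·6^{j−1} = 3·2^{j+1} + 6^{j+1}.
Hence s_m = 3·2^m + 6^m for every m ≥ 1, by strong induction.

s_m = 3·2^m + 6^m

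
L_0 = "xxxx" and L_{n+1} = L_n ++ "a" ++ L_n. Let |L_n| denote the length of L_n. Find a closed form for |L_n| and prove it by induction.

Claim: |L_n| = 5·2^n − 1.

Base case: |L_0| = 4, and 5·2^0 − 1 = 4.
Assume |L_k| = 5·2^k − 1.
Then |L_{k+1}| = |L_k| + 1 + |L_k| = 2|L_k| + 1 = 2(5·2^k − 1) + 1 = 5·2^{k+1} − 2 + 1 = 5·2^{k+1} − 1.
This completes the inductive step, so |L_n| = 5·2^n − 1 for all n ≥ 0.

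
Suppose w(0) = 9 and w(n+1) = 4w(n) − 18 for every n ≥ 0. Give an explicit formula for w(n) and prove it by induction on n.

Claim: w(n) = 3·4^n + 6.

Base case: w(0) = 9, and 3·4^0 + 6 = 3 + 6 = 9.
Assume w(j) = 3·4^j + 6 for some j ≥ 0.
Then w(j+1) = 4w(j) − 18 = 4·(3·4^j + 6) − 18 = 12·4^j + 24 − 18 = 3·4^{j+1} + 6.
Hence w(n) = 3·4^n + 6 for every n ≥ 0, by induction.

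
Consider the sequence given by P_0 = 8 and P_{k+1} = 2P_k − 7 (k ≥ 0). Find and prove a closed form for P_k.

Claim: P_k = 2^k + 7.

Base case: P_0 = 8, and 2^0 + 7 = 1 + 7 = 8.
Assume P_m = 2^m + 7 for some m ≥ 0.
Then P_{m+1} = 2P_m − 7 = 2·(2^m + 7) − 7 = 2^{m+1} + 14 − 7 = 2^{m+1} + 7.
Hence P_k = 2^k + 7 for every k ≥ 0, by induction.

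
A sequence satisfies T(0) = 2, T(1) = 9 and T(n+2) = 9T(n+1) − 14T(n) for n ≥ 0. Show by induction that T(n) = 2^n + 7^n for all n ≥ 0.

Base cases: T(0) = 2 and 2^0 + 7^0 = 2; T(1) = 9 and 2^1 + 7^1 = 9.
Assume T(j) = 2^j + 7^j for all 0 ≤ j ≤ k, where k ≥ 1.
Then T(k+1) = 9T(k) − 14T(k−1) = 9·(2^k + 7^k) − 14·(2^{k−1} + 7^{k−1}) = (9·2 − 14)2^{k−1} + (9·7 − 14)7^{k−1} = 4·2^{k−1} + 49·7^{k−1} = 2^{k+1} + 7^{k+1}.
So the formula holds for k+1, and by strong induction T(n) = 2^n + 7^n for all n ≥ 0.

T(n) = 2^n + 7^n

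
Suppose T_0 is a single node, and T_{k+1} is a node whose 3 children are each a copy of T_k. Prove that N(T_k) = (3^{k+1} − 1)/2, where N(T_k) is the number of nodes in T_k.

Base case: N(T_0) = 1, and (3^{0+1} − 1)/2 = 1.
Assume N(T_m) = (3^{m+1} − 1)/2.
Then N(T_{m+1}) = 1 + 3N(T_m) = 1 + 3·(3^{m+1} − 1)/2 = 1 + (3^{m+2} − 3)/2 = (2 + 3^{m+2} − 3)/2 = (3^{m+2} − 1)/2.
This completes the inductive step, so N(T_k) = (3^{k+1} − 1)/2 for all k ≥ 0.

N(T_k) = (3^{k+1} − 1)/2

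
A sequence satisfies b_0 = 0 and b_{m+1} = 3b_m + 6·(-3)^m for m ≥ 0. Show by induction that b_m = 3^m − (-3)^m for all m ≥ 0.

Base case: b_0 = 0, and 3^0 − (-3)^0 = 1 − 1 = 0.
Assume b_k = 3^k − (-3)^k for some k ≥ 0.
Then b_{k+1} = 3b_k + 6·(-3)^k = 3·(3^k − (-3)^k) + 6·(-3)^k = 3^{k+1} − 3·(-3)^k + 6·(-3)^k = 3^{k+1} + 3·(-3)^k = 3^{k+1} − (-3)^{k+1}.
This completes the inductive step, so b_m = 3^m − (-3)^m for all m ≥ 0.

b_m = 3^m − (-3)^m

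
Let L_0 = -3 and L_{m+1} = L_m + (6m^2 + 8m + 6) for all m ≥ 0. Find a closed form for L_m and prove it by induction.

Claim: L_m = 2m^3 + m^2 + 3m − 3.

Base case: L_0 = -3, and 2·0^3 + 0^2 + 3·0 − 3 = -3.
Assume L_k = 2k^3 + k^2 + 3k − 3.
Then L_{k+1} = L_k + (6k^2 + 8k + 6) = (2k^3 + k^2 + 3k − 3) + (6k^2 + 8k + 6) = 2k^3 + 7k^2 + 11k + 3,
and 2·(k+1)^3 + (k+1)^2 + 3·(k+1) − 3 = 2k^3 + 7k^2 + 11k + 3.
This completes the inductive step, so L_m = 2m^3 + m^2 + 3m − 3 for all m ≥ 0.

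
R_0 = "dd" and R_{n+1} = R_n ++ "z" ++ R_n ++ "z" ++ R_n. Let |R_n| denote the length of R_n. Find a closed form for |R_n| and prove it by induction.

Claim: |R_n| = 3^{n+1} − 1.

Base case: |R_0| = 2, and 3^{0+1} − 1 = 2.
Assume |R_m| = 3^{m+1} − 1.
Then |R_{m+1}| = 3|R_m| + 2 = 3(3^{m+1} − 1) + 2 = 3^{m+2} − 3 + 2 = 3^{m+2} − 1.
This completes the inductive step, so |R_n| = 3^{n+1} − 1 for all n ≥ 0.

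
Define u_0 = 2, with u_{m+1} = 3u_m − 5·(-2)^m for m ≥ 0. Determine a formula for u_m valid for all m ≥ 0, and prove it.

Claim: u_m = 3^m + (-2)^m.

Base case: u_0 = 2, and 3^0 + (-2)^0 = 1 + 1 = 2.
Assume u_r = 3^r + (-2)^r for some r ≥ 0.
Then u_{r+1} = 3u_r − 5·(-2)^r = 3·(3^r + (-2)^r) − 5·(-2)^r = 3^{r+1} + 3·(-2)^r − 5·(-2)^r = 3^{r+1} − 2·(-2)^r = 3^{r+1} + (-2)^{r+1}.
By induction, u_m = 3^m + (-2)^m for all m ≥ 0.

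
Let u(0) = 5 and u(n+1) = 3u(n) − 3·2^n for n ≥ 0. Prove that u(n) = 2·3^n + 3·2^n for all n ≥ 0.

Base case: u(0) = 5, and 2·3^0 + 3·2^0 = 2 + 3 = 5.
Assume u(j) = 2·3^j + 3·2^j for some j ≥ 0.
Then u(j+1) = 3u(j) − 3·2^j = 3·(2·3^j + 3·2^j) − 3·2^j = 2·3^{j+1} + 9·2^j − 3·2^j = 2·3^{j+1} + 6·2^j = 2·3^{j+1} + 3·2^{j+1}.
Hence u(n) = 2·3^n + 3·2^n for every n ≥ 0, by induction.

u(n) = 2·3^n + 3·2^n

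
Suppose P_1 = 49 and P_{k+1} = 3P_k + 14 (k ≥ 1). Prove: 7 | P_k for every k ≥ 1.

Base case: P_1 = 49 = 7·7, so 7 | P_1.
Assume 7 | P_m, so P_m = 7t for some integer t.
Then P_{m+1} = 3P_m + 14 = 3·(7t) + 14 = 7(3t + 2), so 7 | P_{m+1}.
So the property holds for m+1, and by induction 7 | P_k for all k ≥ 1.

7 | P_k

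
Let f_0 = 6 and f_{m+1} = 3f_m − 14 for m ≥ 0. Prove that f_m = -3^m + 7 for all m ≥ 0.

Base case: f_0 = 6, and -3^0 + 7 = -1 + 7 = 6.
Assume f_k = -3^k + 7 for some k ≥ 0.
Then f_{k+1} = 3f_k − 14 = 3·(-3^k + 7) − 14 = -3^{k+1} + 21 − 14 = -3^{k+1} + 7.
Hence f_m = -3^m + 7 for every m ≥ 0, by induction.

f_m = -3^m + 7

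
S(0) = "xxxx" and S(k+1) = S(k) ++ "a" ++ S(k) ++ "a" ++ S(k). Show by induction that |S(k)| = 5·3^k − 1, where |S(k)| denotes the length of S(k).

Base case: |S(0)| = 4, and 5·3^0 − 1 = 4.
Assume |S(j)| = 5·3^j − 1.
Then |S(j+1)| = 3|S(j)| + 2 = 3(5·3^j − 1) + 2 = 5·3^{j+1} − 3 + 2 = 5·3^{j+1} − 1.
So the formula holds for j+1, and by induction |S(k)| = 5·3^k − 1 for all k ≥ 0.

|S(k)| = 5·3^k − 1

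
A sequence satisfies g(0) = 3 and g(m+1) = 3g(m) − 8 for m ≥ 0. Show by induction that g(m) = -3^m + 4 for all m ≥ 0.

Base case: g(0) = 3, and -3^0 + 4 = -1 + 4 = 3.
Assume g(j) = -3^j + 4 for some j ≥ 0.
Then g(j+1) = 3g(j) − 8 = 3·(-3^j + 4) − 8 = -3^{j+1} + 12 − 8 = -3^{j+1} + 4.
By induction, g(m) = -3^m + 4 for all m ≥ 0.

g(m) = -3^m + 4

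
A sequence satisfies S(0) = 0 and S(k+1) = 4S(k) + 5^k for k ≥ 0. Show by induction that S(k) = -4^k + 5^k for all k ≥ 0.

Base case: S(0) = 0, and -4^0 + 5^0 = -1 + 1 = 0.
Assume S(r) = -4^r + 5^r for some r ≥ 0.
Then S(r+1) = 4S(r) + 5^r = 4·(-4^r + 5^r) + 5^r = -4^{r+1} + 4·5^r + 5^r = -4^{r+1} + 5·5^r = -4^{r+1} + 5^{r+1}.
This completes the inductive step, so S(k) = -4^k + 5^k for all k ≥ 0.

S(k) = -4^k + 5^k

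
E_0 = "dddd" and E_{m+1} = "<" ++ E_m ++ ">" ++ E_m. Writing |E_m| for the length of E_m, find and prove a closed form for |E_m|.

Claim: |E_m| = 6·2^m − 2.

Base case: |E_0| = 4, and 6·2^0 − 2 = 4.
Assume |E_k| = 6·2^k − 2.
Then |E_{k+1}| = 1 + |E_k| + 1 + |E_k| = 2|E_k| + 2 = 2(6·2^k − 2) + 2 = 6·2^{k+1} − 4 + 2 = 6·2^{k+1} − 2.
Hence |E_m| = 6·2^m − 2 for every m ≥ 0, by induction.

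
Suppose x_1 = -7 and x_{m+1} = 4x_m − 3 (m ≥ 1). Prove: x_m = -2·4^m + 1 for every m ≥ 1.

Base case: x_1 = -7, and -2·4^1 + 1 = -8 + 1 = -7.
Assume x_k = -2·4^k + 1 for some k ≥ 1.
Then x_{k+1} = 4x_k − 3 = 4·(-2·4^k + 1) − 3 = -8·4^k + 4 − 3 = -2·4^{k+1} + 1.
By induction, x_m = -2·4^m + 1 for all m ≥ 1.

x_m = -2·4^m + 1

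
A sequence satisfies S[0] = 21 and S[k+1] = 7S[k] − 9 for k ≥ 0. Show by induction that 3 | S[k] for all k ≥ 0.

Base case: S[0] = 21 = 3·7, so 3 | S[0].
Assume 3 | S[r], so S[r] = 3t for some integer t.
Then S[r+1] = 7S[r] − 9 = 7·(3t) − 9 = 3(7t − 3), so 3 | S[r+1].
By induction, 3 | S[k] for all k ≥ 0.

3 | S[k]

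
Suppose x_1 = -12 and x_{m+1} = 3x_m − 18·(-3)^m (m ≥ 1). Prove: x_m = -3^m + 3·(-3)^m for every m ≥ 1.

Base case: x_1 = -12, and -3^1 + 3·(-3)^1 = -3 − 9 = -12.
Assume x_j = -3^j + 3·(-3)^j for some j ≥ 1.
Then x_{j+1} = 3x_j − 18·(-3)^j = 3·(-3^j + 3·(-3)^j) − 18·(-3)^j = -3^{j+1} + 9·(-3)^j − 18·(-3)^j = -3^{j+1} − 9·(-3)^j = -3^{j+1} + 3·(-3)^{j+1}.
This completes the inductive step, so x_m = -3^m + 3·(-3)^m for all m ≥ 1.

x_m = -3^m + 3·(-3)^m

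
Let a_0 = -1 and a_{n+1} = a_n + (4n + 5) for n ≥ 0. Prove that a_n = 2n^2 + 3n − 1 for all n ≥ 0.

Base case: a_0 = -1, and 2·0^2 + 3·0 − 1 = -1.
Assume a_r = 2r^2 + 3r − 1.
Then a_{r+1} = a_r + (4r + 5) = (2r^2 + 3r − 1) + (4r + 5) = 2r^2 + 7r + 4,
and 2·(r+1)^2 + 3·(r+1) − 1 = 2r^2 + 7r + 4.
By induction, a_n = 2n^2 + 3n − 1 for all n ≥ 0.

a_n = 2n^2 + 3n − 1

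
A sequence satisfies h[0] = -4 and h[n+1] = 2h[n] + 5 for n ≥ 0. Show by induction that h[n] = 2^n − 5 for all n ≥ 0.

Base case: h[0] = -4, and 2^0 − 5 = 1 − 5 = -4.
Assume h[m] = 2^m − 5 for some m ≥ 0.
Then h[m+1] = 2h[m] + 5 = 2·(2^m − 5) + 5 = 2^{m+1} − 10 + 5 = 2^{m+1} − 5.
So the formula holds for m+1, and by induction h[n] = 2^n − 5 for all n ≥ 0.

h[n] = 2^n − 5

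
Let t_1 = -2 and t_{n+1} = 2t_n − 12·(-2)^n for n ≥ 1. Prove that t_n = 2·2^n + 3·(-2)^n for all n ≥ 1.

Base case: t_1 = -2, and 2·2^1 + 3·(-2)^1 = 4 − 6 = -2.
Assume t_m = 2·2^m + 3·(-2)^m for some m ≥ 1.
Then t_{m+1} = 2t_m − 12·(-2)^m = 2·(2·2^m + 3·(-2)^m) − 12·(-2)^m = 2·2^{m+1} + 6·(-2)^m − 12·(-2)^m = 2·2^{m+1} − 6·(-2)^m = 2·2^{m+1} + 3·(-2)^{m+1}.
By induction, t_n = 2·2^n + 3·(-2)^n for all n ≥ 1.

t_n = 2·2^n + 3·(-2)^n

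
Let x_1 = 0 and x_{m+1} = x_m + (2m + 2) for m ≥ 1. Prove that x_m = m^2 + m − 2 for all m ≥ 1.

Base case: x_1 = 0, and 1^2 + 1 − 2 = 0.
Assume x_k = k^2 + k − 2.
Then x_{k+1} = x_k + (2k + 2) = (k^2 + k − 2) + (2k + 2) = k^2 + 3k,
and (k+1)^2 + (k+1) − 2 = k^2 + 3k.
Hence x_m = m^2 + m − 2 for every m ≥ 1, by induction.

x_m = m^2 + m − 2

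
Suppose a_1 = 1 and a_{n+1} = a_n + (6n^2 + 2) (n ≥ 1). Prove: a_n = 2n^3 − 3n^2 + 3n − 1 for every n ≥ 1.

Base case: a_1 = 1, and 2·1^3 − 3·1^2 + 3·1 − 1 = 1.
Assume a_m = 2m^3 − 3m^2 + 3m − 1.
Then a_{m+1} = a_m + (6m^2 + 2) = (2m^3 − 3m^2 + 3m − 1) + (6m^2 + 2) = 2m^3 + 3m^2 + 3m + 1,
and 2·(m+1)^3 − 3·(m+1)^2 + 3·(m+1) − 1 = 2m^3 + 3m^2 + 3m + 1.
Hence a_n = 2n^3 − 3n^2 + 3n − 1 for every n ≥ 1, by induction.

a_n = 2n^3 − 3n^2 + 3n − 1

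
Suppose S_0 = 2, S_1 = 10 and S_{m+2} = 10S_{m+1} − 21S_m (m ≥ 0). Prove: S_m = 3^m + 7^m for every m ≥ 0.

Base cases: S_0 = 2 and 3^0 + 7^0 = 2; S_1 = 10 and 3^1 + 7^1 = 10.
Assume S_j = 3^j + 7^j for all 0 ≤ j ≤ k, where k ≥ 1.
Then S_{k+1} = 10S_k − 21S_{k−1} = 10·(3^k + 7^k) − 21·(3^{k−1} + 7^{k−1}) = (10·3 − 21)3^{k−1} + (10·7 − 21)7^{k−1} = 9·3^{k−1} + 49·7^{k−1} = 3^{k+1} + 7^{k+1}.
By strong induction, S_m = 3^m + 7^m for all m ≥ 0.

S_m = 3^m + 7^m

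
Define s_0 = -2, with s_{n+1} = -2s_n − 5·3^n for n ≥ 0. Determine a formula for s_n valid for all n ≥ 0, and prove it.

Claim: s_n = -(-2)^n − 3^n.

Base case: s_0 = -2, and -(-2)^0 − 3^0 = -1 − 1 = -2.
Assume s_j = -(-2)^j − 3^j for some j ≥ 0.
Then s_{j+1} = -2s_j − 5·3^j = -2·(-(-2)^j − 3^j) − 5·3^j = -(-2)^{j+1} + 2·3^j − 5·3^j = -(-2)^{j+1} − 3·3^j = -(-2)^{j+1} − 3^{j+1}.
This completes the inductive step, so s_n = -(-2)^n − 3^n for all n ≥ 0.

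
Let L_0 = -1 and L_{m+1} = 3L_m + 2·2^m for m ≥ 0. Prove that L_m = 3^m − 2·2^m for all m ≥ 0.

Base case: L_0 = -1, and 3^0 − 2·2^0 = 1 − 2 = -1.
Assume L_k = 3^k − 2·2^k for some k ≥ 0.
Then L_{k+1} = 3L_k + 2·2^k = 3·(3^k − 2·2^k) + 2·2^k = 3^{k+1} − 6·2^k + 2·2^k = 3^{k+1} − 4·2^k = 3^{k+1} − 2·2^{k+1}.
Hence L_m = 3^m − 2·2^m for every m ≥ 0, by induction.

L_m = 3^m − 2·2^m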